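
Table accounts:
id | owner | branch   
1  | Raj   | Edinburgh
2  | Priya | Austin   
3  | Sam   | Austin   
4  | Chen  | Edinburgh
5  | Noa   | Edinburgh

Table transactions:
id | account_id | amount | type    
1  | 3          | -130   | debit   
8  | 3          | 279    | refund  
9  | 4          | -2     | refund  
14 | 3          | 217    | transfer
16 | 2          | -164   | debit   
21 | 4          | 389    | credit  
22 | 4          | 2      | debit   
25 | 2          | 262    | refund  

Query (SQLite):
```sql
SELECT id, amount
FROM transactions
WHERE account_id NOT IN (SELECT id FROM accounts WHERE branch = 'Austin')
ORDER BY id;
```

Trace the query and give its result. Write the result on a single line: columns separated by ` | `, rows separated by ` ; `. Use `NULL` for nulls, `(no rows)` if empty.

9 | -2 ; 21 | 389 ; 22 | 2

Inner query: accounts.id where branch = 'Austin'.
Outer: keep transactions rows whose account_id is not in that set.
Inner query → {2, 3}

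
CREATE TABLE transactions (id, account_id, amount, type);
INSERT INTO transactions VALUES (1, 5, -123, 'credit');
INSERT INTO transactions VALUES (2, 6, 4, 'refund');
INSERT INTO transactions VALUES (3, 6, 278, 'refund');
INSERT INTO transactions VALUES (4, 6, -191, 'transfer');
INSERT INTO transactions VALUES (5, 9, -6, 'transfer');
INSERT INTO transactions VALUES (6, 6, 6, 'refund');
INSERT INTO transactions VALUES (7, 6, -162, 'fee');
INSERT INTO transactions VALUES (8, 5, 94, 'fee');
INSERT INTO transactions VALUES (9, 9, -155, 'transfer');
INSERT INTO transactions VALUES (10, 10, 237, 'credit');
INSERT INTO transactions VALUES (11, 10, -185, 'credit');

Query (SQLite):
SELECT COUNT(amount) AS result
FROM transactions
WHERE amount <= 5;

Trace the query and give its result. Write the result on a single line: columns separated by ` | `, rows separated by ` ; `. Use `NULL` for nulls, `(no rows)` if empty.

Rows where amount <= 5 → amount values: [-123, 4, -191, -6, -162, -155, -185].
COUNT(amount) counts non-NULL values → 7.

7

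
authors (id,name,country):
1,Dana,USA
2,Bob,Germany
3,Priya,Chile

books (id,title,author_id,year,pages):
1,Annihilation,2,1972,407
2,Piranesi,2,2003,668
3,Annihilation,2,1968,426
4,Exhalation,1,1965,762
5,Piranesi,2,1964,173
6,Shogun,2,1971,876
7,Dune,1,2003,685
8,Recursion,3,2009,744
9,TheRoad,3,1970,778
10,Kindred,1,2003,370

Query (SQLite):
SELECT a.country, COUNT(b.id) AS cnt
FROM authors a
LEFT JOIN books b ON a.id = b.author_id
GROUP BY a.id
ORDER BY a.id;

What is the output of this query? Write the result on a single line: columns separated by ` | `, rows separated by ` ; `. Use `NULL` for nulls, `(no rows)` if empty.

LEFT JOIN keeps every authors row; unmatched ones get NULL for books columns.
Group by authors.id and compute COUNT(b.id). COUNT(col) of an all-NULL group is 0.
  1: ids {4, 7, 10} → COUNT(b.id)=3
  2: ids {1, 2, 3, 5, 6} → COUNT(b.id)=5
  3: ids {8, 9} → COUNT(b.id)=2

USA | 3 ; Germany | 5 ; Chile | 2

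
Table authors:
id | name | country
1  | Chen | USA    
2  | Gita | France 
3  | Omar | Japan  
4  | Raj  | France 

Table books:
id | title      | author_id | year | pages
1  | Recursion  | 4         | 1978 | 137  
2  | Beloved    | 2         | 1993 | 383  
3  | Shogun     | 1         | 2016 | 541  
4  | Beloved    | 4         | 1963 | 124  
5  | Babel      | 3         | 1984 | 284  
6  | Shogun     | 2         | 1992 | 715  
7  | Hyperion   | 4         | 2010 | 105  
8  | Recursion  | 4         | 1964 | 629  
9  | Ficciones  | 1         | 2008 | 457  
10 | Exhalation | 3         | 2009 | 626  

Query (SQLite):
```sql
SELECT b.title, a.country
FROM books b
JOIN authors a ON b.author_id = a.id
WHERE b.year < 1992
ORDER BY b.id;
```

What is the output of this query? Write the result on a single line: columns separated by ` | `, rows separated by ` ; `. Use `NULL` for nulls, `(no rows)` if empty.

Each books row matches the authors row where author_id = authors.id.
Then keep rows with b.year < 1992.

Recursion | France ; Beloved | France ; Babel | Japan ; Recursion | France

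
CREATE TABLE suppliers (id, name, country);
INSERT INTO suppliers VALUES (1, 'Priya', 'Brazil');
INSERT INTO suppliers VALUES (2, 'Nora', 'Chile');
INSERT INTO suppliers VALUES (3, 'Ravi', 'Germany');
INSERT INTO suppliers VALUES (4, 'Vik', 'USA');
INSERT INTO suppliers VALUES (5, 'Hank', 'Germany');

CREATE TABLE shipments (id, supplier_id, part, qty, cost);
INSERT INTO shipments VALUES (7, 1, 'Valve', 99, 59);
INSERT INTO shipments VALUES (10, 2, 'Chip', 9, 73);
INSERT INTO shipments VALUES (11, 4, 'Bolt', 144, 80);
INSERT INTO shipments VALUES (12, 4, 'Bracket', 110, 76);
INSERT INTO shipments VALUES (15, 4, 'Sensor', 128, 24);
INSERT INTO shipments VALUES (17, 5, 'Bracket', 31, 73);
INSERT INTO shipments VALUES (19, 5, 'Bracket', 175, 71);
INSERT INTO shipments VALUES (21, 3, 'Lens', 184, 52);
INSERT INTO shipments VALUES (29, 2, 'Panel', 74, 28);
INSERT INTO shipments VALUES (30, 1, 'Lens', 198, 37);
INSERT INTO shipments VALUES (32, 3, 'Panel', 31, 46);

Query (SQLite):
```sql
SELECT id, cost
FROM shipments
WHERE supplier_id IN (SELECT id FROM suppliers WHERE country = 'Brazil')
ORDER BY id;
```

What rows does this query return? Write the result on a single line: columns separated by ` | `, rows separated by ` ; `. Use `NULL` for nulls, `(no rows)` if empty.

7 | 59 ; 30 | 37

Inner query: suppliers.id where country = 'Brazil'.
Outer: keep shipments rows whose supplier_id is in that set.
Inner query → {1}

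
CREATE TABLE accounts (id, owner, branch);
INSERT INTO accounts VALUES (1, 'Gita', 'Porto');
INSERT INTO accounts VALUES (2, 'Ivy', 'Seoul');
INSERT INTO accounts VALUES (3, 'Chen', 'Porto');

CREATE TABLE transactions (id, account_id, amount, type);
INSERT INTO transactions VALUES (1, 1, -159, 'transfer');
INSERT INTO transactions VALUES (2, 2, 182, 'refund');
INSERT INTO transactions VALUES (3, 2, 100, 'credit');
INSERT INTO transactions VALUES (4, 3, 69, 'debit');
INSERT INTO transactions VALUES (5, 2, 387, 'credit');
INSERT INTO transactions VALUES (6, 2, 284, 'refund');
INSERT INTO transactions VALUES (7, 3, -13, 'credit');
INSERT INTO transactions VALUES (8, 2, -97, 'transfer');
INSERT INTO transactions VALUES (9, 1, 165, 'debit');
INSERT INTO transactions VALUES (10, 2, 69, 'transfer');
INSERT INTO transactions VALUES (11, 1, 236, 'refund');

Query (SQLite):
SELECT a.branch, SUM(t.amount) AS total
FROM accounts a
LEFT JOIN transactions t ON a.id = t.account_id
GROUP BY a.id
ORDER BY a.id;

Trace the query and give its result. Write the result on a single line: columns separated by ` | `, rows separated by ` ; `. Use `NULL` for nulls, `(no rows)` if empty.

LEFT JOIN keeps every accounts row; unmatched ones get NULL for transactions columns.
Group by accounts.id and compute SUM(t.amount). SUM over an all-NULL group is NULL.
  1: ids {1, 9, 11} → SUM(t.amount)=242
  2: ids {2, 3, 5, 6, 8, 10} → SUM(t.amount)=925
  3: ids {4, 7} → SUM(t.amount)=56

Porto | 242 ; Seoul | 925 ; Porto | 56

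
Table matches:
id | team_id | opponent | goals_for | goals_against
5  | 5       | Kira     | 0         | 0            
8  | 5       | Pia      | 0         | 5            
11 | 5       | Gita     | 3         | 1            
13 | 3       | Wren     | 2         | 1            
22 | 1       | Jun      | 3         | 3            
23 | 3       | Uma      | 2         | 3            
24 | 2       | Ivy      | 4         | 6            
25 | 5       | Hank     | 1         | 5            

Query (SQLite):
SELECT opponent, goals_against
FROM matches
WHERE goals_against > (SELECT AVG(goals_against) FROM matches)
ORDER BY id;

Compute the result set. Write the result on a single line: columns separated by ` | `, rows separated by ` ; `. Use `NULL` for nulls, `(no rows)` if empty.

Scalar subquery: AVG(goals_against) over all matches rows = 3.0.
Keep rows where goals_against > that value.

Pia | 5 ; Ivy | 6 ; Hank | 5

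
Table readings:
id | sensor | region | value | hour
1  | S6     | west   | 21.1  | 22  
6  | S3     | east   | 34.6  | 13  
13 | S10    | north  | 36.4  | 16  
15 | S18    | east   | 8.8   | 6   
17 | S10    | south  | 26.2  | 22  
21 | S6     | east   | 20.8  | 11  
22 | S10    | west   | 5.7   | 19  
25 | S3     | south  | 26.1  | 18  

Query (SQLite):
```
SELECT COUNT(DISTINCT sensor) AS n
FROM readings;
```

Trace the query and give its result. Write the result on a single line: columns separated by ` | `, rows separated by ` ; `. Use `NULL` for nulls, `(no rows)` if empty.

4

Count distinct non-NULL sensor values.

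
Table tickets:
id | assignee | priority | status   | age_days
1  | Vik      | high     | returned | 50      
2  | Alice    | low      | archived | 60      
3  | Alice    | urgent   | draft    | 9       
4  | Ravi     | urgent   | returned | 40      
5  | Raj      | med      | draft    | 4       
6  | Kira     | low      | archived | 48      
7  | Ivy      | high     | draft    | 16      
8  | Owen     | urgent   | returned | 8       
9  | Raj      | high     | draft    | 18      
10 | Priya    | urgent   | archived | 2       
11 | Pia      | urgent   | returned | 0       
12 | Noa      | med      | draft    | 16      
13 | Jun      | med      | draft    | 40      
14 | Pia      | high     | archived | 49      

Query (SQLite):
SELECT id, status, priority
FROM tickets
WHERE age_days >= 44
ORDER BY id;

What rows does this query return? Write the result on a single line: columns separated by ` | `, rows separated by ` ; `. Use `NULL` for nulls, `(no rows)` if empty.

age_days >= 44: ids {1, 2, 6, 14}

1 | returned | high ; 2 | archived | low ; 6 | archived | low ; 14 | archived | high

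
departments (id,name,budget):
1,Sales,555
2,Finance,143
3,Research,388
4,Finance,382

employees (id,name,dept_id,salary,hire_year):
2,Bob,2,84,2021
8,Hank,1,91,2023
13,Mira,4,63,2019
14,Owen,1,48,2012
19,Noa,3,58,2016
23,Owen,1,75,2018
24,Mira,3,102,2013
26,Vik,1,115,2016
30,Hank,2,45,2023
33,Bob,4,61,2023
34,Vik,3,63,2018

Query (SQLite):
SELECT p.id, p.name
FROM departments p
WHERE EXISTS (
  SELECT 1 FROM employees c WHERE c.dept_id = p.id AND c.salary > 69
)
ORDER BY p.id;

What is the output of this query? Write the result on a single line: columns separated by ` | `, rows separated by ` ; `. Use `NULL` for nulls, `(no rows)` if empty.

For each departments row, check whether any employees with matching dept_id has salary > 69.
Keep rows where that is true.

1 | Sales ; 2 | Finance ; 3 | Research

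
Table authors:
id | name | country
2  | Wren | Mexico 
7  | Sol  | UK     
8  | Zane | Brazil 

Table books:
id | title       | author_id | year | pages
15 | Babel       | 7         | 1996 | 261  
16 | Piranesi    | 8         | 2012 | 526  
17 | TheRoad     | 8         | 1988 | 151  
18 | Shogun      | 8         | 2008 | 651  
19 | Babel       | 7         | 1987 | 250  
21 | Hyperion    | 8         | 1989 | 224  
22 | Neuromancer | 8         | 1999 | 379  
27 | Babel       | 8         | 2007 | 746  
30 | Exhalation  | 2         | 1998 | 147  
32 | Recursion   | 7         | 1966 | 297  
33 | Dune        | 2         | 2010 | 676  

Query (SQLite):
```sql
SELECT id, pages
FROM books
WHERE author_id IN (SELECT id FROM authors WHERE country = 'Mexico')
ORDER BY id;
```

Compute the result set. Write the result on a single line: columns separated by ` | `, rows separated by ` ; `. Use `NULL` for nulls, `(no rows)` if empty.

Inner query: authors.id where country = 'Mexico'.
Outer: keep books rows whose author_id is in that set.
Inner query → {2}

30 | 147 ; 33 | 676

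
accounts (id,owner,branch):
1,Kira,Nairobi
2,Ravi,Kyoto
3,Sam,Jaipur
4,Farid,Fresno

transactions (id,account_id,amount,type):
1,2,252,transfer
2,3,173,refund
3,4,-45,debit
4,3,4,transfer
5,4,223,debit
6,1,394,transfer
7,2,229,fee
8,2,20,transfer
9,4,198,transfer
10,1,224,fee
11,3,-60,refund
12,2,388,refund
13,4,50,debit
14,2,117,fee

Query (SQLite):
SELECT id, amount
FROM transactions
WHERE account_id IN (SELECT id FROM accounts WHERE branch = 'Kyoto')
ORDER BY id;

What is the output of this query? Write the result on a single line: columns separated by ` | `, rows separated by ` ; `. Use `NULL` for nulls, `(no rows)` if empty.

Inner query: accounts.id where branch = 'Kyoto'.
Outer: keep transactions rows whose account_id is in that set.
Inner query → {2}

1 | 252 ; 7 | 229 ; 8 | 20 ; 12 | 388 ; 14 | 117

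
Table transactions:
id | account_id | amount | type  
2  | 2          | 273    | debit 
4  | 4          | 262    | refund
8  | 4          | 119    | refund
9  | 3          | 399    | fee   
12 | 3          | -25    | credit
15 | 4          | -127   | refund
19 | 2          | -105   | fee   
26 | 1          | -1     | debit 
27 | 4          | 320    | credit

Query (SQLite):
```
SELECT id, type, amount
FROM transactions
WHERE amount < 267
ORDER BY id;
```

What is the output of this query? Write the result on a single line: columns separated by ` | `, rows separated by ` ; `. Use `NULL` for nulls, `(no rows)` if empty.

4 | refund | 262 ; 8 | refund | 119 ; 12 | credit | -25 ; 15 | refund | -127 ; 19 | fee | -105 ; 26 | debit | -1

amount < 267: ids {4, 8, 12, 15, 19, 26}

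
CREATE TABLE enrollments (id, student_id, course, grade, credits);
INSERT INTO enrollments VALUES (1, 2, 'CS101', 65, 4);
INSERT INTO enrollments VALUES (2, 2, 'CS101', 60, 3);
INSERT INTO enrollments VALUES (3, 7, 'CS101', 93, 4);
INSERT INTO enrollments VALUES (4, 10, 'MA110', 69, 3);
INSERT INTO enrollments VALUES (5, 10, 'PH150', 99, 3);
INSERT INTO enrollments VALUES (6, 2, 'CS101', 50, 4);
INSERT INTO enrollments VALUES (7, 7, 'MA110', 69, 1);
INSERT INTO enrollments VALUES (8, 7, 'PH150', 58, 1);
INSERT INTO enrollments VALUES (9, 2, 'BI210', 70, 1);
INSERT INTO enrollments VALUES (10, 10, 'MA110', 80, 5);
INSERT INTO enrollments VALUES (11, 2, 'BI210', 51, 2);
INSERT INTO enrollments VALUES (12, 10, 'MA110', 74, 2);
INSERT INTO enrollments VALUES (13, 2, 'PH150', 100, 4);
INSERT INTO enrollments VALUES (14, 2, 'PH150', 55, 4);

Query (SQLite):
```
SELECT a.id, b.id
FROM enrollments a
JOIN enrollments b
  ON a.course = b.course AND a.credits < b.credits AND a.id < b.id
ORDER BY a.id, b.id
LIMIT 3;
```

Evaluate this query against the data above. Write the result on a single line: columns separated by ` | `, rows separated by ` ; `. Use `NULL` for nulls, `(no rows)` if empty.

2 | 3 ; 2 | 6 ; 4 | 10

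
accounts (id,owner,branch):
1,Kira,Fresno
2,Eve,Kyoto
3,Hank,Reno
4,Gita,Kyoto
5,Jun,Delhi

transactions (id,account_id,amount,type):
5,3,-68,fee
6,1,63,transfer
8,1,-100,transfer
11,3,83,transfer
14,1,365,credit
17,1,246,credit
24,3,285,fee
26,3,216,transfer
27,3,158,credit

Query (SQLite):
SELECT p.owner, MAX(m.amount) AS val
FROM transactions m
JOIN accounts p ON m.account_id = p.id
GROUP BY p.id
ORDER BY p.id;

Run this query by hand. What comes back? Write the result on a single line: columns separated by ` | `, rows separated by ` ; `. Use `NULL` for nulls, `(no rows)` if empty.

Kira | 365 ; Hank | 285

Join each transactions row to its accounts via account_id.
Group joined rows by accounts.id; compute MAX(m.amount) per group.
  1: ids {6, 8, 14, 17} → MAX(m.amount)=365
  3: ids {5, 11, 24, 26, 27} → MAX(m.amount)=285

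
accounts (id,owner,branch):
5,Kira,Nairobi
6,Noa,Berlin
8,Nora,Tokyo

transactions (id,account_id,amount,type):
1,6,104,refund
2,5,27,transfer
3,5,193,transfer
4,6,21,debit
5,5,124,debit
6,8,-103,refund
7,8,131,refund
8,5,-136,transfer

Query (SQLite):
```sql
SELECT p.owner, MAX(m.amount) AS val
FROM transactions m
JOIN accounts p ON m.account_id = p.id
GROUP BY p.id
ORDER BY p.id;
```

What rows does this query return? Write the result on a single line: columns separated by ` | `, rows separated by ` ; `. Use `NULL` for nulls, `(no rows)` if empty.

Join each transactions row to its accounts via account_id.
Group joined rows by accounts.id; compute MAX(m.amount) per group.
  5: ids {2, 3, 5, 8} → MAX(m.amount)=193
  6: ids {1, 4} → MAX(m.amount)=104
  8: ids {6, 7} → MAX(m.amount)=131

Kira | 193 ; Noa | 104 ; Nora | 131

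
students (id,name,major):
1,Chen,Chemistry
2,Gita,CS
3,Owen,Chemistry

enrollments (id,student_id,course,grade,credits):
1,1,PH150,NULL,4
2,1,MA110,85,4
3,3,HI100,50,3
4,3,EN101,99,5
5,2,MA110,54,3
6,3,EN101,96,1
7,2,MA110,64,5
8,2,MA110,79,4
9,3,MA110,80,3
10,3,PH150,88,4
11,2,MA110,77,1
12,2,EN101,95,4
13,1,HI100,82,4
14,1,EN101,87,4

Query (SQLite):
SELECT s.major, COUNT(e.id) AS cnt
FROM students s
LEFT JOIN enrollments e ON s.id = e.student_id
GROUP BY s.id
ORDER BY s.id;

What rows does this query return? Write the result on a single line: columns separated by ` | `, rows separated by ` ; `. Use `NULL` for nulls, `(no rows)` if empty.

Chemistry | 4 ; CS | 5 ; Chemistry | 5

LEFT JOIN keeps every students row; unmatched ones get NULL for enrollments columns.
Group by students.id and compute COUNT(e.id). COUNT(col) of an all-NULL group is 0.
  1: ids {1, 2, 13, 14} → COUNT(e.id)=4
  2: ids {5, 7, 8, 11, 12} → COUNT(e.id)=5
  3: ids {3, 4, 6, 9, 10} → COUNT(e.id)=5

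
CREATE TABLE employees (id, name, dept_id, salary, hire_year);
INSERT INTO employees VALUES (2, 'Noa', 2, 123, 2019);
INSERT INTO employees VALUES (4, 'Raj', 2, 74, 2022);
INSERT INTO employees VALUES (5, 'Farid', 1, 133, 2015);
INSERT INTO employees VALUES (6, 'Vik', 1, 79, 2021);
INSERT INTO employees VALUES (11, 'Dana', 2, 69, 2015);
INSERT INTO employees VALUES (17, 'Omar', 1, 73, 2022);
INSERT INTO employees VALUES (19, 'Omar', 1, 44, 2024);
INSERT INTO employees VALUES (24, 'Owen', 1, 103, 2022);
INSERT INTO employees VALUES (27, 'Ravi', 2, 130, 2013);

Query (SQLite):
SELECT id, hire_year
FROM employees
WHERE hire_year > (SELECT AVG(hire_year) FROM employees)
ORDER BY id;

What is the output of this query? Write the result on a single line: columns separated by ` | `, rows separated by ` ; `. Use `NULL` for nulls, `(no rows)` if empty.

Scalar subquery: AVG(hire_year) over all employees rows = 2019.222222 (≈; comparison uses full precision).
Keep rows where hire_year > that value.

4 | 2022 ; 6 | 2021 ; 17 | 2022 ; 19 | 2024 ; 24 | 2022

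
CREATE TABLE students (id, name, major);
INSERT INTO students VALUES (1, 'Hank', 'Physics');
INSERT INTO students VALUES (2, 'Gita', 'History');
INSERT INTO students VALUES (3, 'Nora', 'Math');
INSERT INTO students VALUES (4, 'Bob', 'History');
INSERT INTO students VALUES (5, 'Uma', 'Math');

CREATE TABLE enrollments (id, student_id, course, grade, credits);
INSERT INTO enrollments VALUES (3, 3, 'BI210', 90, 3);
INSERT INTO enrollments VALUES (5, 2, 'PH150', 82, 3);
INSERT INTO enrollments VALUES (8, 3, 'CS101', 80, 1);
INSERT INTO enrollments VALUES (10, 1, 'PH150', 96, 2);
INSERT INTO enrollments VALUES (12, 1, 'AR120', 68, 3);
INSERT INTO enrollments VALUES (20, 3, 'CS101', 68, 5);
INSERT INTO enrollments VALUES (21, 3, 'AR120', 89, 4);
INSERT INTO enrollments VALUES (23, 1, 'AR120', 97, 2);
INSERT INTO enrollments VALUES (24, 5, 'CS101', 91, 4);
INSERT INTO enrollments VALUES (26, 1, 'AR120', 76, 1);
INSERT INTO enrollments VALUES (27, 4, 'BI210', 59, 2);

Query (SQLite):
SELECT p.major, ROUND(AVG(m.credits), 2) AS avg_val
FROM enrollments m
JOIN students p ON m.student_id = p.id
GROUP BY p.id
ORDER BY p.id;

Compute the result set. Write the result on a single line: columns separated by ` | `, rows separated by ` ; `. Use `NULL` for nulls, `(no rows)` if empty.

Physics | 2 ; History | 3 ; Math | 3.25 ; History | 2 ; Math | 4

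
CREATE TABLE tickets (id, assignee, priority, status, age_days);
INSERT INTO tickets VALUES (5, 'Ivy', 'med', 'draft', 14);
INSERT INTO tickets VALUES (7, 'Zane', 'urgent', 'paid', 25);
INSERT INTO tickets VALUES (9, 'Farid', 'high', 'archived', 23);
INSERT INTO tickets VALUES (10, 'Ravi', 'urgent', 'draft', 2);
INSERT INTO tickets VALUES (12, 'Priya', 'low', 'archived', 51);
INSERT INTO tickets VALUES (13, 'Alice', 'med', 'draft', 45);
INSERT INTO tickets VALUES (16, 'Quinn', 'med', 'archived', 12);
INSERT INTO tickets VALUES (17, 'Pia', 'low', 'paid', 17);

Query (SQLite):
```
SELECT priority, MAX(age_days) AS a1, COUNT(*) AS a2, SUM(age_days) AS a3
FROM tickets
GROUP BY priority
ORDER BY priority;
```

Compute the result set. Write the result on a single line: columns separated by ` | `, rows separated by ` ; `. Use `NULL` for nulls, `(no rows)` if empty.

high | 23 | 1 | 23 ; low | 51 | 2 | 68 ; med | 45 | 3 | 71 ; urgent | 25 | 2 | 27

Group tickets by priority.
Per group compute: MAX(age_days), COUNT(*), SUM(age_days).
  high: ids {9} → MAX(age_days)=23, COUNT(*)=1, SUM(age_days)=23
  low: ids {12, 17} → MAX(age_days)=51, COUNT(*)=2, SUM(age_days)=68
  med: ids {5, 13, 16} → MAX(age_days)=45, COUNT(*)=3, SUM(age_days)=71
  urgent: ids {7, 10} → MAX(age_days)=25, COUNT(*)=2, SUM(age_days)=27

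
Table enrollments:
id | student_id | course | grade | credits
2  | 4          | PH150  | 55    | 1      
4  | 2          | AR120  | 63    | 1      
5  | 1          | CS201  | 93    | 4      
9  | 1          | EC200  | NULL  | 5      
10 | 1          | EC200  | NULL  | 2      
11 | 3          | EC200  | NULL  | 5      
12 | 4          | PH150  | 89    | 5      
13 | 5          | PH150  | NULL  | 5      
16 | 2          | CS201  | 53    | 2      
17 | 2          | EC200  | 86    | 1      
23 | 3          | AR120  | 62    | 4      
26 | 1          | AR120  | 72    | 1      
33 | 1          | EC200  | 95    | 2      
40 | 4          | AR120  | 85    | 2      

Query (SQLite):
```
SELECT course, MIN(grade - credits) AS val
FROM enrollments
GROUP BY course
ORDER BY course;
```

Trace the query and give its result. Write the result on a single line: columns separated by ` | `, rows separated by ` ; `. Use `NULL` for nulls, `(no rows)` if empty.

AR120 | 58 ; CS201 | 51 ; EC200 | 85 ; PH150 | 54

For each row compute grade - credits.
Group by course; take MIN of the expression per group.
  AR120: ids {4, 23, 26, 40} → MIN(grade - credits)=58
  CS201: ids {5, 16} → MIN(grade - credits)=51
  EC200: ids {9, 10, 11, 17, 33} → MIN(grade - credits)=85
  PH150: ids {2, 12, 13} → MIN(grade - credits)=54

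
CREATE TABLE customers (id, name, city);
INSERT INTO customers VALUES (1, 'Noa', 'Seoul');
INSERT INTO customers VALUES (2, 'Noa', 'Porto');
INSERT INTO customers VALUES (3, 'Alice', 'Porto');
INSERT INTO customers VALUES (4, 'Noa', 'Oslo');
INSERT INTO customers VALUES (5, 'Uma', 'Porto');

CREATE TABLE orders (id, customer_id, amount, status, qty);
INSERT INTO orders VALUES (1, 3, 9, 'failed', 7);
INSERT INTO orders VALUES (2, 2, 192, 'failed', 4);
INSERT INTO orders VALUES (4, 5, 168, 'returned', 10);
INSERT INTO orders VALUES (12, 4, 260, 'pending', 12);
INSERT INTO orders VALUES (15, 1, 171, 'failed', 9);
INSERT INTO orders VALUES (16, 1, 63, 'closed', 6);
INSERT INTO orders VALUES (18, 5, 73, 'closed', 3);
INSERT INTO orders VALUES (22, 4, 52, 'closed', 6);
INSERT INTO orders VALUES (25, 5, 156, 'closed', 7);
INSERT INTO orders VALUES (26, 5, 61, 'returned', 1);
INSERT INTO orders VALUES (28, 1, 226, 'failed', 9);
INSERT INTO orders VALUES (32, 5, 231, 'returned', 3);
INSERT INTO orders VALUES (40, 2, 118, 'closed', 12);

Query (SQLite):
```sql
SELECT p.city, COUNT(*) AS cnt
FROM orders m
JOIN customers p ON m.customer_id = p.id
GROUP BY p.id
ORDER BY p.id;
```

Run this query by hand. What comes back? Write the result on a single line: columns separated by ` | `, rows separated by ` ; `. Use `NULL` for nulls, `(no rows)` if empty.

Seoul | 3 ; Porto | 2 ; Porto | 1 ; Oslo | 2 ; Porto | 5

Join each orders row to its customers via customer_id.
Group joined rows by customers.id; compute COUNT(*) per group.
  1: ids {15, 16, 28} → COUNT(*)=3
  2: ids {2, 40} → COUNT(*)=2
  3: ids {1} → COUNT(*)=1
  4: ids {12, 22} → COUNT(*)=2
  5: ids {4, 18, 25, 26, 32} → COUNT(*)=5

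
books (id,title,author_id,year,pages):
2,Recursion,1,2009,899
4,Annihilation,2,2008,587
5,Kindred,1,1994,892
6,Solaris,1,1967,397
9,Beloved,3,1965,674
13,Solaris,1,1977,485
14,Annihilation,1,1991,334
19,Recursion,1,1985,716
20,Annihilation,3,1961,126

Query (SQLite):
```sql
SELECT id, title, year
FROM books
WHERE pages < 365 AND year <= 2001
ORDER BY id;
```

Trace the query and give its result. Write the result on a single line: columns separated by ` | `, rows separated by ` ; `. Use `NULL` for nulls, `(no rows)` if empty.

14 | Annihilation | 1991 ; 20 | Annihilation | 1961

pages < 365: ids {14, 20}
year <= 2001: ids {5, 6, 9, 13, 14, 19, 20}
Combine with AND.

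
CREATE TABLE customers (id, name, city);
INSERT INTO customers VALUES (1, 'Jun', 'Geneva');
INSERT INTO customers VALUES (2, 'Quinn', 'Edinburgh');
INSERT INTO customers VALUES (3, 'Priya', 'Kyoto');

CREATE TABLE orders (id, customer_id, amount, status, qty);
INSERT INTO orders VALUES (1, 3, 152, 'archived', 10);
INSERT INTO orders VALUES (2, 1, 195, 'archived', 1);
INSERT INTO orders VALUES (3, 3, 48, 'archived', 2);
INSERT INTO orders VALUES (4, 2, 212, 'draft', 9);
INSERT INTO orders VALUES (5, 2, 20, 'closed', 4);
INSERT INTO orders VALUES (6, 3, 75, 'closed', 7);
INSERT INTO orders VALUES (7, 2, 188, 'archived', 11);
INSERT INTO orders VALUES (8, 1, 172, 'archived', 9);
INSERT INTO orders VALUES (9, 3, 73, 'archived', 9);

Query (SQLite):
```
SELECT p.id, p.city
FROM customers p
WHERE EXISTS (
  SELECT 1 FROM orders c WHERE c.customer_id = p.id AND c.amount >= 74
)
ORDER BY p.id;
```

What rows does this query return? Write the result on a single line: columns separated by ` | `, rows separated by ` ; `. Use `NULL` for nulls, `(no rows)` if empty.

For each customers row, check whether any orders with matching customer_id has amount >= 74.
Keep rows where that is true.

1 | Geneva ; 2 | Edinburgh ; 3 | Kyoto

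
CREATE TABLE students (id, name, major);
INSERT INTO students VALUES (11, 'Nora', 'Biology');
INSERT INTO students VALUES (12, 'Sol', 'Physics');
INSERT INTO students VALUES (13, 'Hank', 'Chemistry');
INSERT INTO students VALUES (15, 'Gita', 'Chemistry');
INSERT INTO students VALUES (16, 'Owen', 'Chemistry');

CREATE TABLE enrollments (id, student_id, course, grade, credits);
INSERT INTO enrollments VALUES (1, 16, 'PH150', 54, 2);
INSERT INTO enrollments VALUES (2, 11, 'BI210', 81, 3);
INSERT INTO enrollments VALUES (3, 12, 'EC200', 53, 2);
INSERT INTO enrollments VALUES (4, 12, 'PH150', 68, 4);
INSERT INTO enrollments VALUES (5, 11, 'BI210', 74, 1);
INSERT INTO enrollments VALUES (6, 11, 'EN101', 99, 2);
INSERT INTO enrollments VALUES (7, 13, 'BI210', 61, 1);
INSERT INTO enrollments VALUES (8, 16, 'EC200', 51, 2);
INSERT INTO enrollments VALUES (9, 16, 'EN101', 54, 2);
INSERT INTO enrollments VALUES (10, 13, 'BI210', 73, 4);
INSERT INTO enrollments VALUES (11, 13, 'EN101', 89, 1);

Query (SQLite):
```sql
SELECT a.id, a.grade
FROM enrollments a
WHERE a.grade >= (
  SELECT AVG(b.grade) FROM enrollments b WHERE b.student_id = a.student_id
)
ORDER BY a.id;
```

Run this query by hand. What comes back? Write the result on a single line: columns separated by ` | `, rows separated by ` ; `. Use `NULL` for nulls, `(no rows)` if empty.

For each enrollments row a, compute AVG(grade) over rows sharing a.student_id.
Keep row a if a.grade >= that per-group AVG.
  student_id=11: AVG(grade) = 84.666667
  student_id=12: AVG(grade) = 60.5
  student_id=13: AVG(grade) = 74.333333
  student_id=16: AVG(grade) = 53.0

1 | 54 ; 4 | 68 ; 6 | 99 ; 9 | 54 ; 11 | 89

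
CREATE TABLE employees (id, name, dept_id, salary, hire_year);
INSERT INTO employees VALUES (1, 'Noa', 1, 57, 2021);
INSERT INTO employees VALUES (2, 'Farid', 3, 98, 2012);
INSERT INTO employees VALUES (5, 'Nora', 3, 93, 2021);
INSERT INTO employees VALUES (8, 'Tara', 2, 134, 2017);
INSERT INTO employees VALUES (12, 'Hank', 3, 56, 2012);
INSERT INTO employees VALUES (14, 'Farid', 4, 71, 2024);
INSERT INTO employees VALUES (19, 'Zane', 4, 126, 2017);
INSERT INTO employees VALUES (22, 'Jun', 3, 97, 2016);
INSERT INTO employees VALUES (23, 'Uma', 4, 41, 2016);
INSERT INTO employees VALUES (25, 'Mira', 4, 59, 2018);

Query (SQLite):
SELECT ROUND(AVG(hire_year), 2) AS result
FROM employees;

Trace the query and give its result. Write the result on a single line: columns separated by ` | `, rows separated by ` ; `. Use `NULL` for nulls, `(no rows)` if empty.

2017.4

All hire_year values: [2021, 2012, 2021, 2017, 2012, 2024, 2017, 2016, 2016, 2018].
AVG = 20174 / 10 (rounded to 2 dp).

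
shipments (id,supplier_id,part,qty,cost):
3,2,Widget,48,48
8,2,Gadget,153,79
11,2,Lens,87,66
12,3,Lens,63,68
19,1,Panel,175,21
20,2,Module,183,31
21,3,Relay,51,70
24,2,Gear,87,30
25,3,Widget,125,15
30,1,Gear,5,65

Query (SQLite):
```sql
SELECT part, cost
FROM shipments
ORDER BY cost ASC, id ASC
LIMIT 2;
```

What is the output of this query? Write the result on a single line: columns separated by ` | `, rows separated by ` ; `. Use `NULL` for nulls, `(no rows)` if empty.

Widget | 15 ; Panel | 21

Sort by cost asc, tiebreak id asc: (15, id=25), (21, id=19), (30, id=24), (31, id=20), (48, id=3) …. Take first 2.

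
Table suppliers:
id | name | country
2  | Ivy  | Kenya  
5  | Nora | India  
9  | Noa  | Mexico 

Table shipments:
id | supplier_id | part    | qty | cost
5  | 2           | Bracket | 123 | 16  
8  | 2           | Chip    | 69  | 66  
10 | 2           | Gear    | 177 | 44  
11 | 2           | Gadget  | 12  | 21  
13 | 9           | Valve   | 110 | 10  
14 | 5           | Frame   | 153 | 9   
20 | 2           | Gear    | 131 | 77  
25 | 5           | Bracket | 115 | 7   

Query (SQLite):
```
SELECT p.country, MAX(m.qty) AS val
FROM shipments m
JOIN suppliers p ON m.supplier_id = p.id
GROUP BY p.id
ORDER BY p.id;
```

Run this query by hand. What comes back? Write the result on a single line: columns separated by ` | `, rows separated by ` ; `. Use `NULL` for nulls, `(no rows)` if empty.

Kenya | 177 ; India | 153 ; Mexico | 110

Join each shipments row to its suppliers via supplier_id.
Group joined rows by suppliers.id; compute MAX(m.qty) per group.
  2: ids {5, 8, 10, 11, 20} → MAX(m.qty)=177
  5: ids {14, 25} → MAX(m.qty)=153
  9: ids {13} → MAX(m.qty)=110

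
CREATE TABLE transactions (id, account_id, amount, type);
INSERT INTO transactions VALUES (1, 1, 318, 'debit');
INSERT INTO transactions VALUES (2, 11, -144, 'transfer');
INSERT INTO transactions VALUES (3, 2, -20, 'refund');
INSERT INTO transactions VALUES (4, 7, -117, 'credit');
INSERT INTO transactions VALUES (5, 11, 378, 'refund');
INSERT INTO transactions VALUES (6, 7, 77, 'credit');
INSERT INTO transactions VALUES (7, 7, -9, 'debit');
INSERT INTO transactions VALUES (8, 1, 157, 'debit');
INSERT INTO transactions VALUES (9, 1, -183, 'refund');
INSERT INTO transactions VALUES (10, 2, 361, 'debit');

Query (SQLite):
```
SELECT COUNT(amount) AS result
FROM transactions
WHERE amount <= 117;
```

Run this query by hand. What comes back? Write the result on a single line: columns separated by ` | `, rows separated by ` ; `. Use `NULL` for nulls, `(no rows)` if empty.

Rows where amount <= 117 → amount values: [-144, -20, -117, 77, -9, -183].
COUNT(amount) counts non-NULL values → 6.

6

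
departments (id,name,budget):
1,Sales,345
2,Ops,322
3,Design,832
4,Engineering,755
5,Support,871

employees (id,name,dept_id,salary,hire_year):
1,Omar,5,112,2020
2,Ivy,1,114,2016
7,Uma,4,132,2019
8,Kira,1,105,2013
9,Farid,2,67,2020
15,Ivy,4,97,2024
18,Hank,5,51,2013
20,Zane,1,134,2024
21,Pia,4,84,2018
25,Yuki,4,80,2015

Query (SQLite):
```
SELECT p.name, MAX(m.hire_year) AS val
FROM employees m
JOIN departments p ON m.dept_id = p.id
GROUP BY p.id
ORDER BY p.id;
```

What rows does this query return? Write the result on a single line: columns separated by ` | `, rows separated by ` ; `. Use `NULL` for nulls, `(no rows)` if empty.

Join each employees row to its departments via dept_id.
Group joined rows by departments.id; compute MAX(m.hire_year) per group.
  1: ids {2, 8, 20} → MAX(m.hire_year)=2024
  2: ids {9} → MAX(m.hire_year)=2020
  4: ids {7, 15, 21, 25} → MAX(m.hire_year)=2024
  5: ids {1, 18} → MAX(m.hire_year)=2020

Sales | 2024 ; Ops | 2020 ; Engineering | 2024 ; Support | 2020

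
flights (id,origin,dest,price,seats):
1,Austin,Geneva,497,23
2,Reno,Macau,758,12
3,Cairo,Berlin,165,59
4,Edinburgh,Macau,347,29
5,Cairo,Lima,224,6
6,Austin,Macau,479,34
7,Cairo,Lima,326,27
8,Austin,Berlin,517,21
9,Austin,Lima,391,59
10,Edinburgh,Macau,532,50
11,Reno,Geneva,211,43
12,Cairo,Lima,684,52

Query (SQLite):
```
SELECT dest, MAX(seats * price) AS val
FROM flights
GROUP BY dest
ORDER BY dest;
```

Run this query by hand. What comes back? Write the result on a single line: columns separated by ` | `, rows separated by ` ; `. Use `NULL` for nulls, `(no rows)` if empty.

For each row compute seats * price.
Group by dest; take MAX of the expression per group.
  Berlin: ids {3, 8} → MAX(seats * price)=10857
  Geneva: ids {1, 11} → MAX(seats * price)=11431
  Lima: ids {5, 7, 9, 12} → MAX(seats * price)=35568
  Macau: ids {2, 4, 6, 10} → MAX(seats * price)=26600

Berlin | 10857 ; Geneva | 11431 ; Lima | 35568 ; Macau | 26600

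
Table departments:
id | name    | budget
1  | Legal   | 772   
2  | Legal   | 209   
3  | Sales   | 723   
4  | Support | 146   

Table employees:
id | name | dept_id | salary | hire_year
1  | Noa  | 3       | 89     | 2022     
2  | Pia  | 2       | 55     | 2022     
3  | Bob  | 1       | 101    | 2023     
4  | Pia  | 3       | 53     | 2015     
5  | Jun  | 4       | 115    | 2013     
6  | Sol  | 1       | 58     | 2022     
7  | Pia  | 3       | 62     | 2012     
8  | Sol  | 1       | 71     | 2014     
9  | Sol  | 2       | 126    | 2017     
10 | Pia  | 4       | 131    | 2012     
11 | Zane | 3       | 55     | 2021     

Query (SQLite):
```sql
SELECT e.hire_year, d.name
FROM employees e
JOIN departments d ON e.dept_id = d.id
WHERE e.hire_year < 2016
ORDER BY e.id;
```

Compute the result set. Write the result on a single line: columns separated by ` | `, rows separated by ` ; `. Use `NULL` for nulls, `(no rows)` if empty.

Each employees row matches the departments row where dept_id = departments.id.
Then keep rows with e.hire_year < 2016.

2015 | Sales ; 2013 | Support ; 2012 | Sales ; 2014 | Legal ; 2012 | Support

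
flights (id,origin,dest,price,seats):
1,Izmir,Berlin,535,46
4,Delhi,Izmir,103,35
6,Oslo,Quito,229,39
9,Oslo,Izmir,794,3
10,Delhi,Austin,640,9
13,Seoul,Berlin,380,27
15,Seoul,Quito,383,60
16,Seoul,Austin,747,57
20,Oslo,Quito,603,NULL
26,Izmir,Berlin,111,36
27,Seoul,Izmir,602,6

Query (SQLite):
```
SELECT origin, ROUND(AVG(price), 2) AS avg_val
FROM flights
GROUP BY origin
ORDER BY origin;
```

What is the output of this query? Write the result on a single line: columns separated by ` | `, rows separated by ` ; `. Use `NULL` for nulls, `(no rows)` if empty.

Delhi | 371.5 ; Izmir | 323 ; Oslo | 542 ; Seoul | 528

Partition flights by origin; compute ROUND(AVG(price), 2) within each group.
  Delhi: ids {4, 10} → ROUND(AVG(price), 2)=371.5
  Izmir: ids {1, 26} → ROUND(AVG(price), 2)=323
  Oslo: ids {6, 9, 20} → ROUND(AVG(price), 2)=542
  Seoul: ids {13, 15, 16, 27} → ROUND(AVG(price), 2)=528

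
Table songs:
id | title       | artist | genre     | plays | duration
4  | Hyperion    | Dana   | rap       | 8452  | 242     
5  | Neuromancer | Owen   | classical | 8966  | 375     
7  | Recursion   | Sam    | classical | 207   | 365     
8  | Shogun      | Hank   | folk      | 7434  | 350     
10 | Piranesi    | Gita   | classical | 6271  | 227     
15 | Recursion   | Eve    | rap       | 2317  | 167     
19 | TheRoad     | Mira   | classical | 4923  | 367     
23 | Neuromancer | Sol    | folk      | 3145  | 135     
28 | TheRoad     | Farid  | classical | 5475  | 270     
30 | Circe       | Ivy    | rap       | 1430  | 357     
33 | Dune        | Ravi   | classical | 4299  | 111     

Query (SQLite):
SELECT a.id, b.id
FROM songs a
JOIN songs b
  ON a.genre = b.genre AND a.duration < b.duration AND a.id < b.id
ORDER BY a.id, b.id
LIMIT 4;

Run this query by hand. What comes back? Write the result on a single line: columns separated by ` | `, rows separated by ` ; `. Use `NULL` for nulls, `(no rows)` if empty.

Pairs (a,b) with same genre, a.duration < b.duration, a.id < b.id.
genre groups: classical:{5,7,10,19,28,33} folk:{8,23} rap:{4,15,30}
Ordered by (a.id, b.id); first 4.

4 | 30 ; 7 | 19 ; 10 | 19 ; 10 | 28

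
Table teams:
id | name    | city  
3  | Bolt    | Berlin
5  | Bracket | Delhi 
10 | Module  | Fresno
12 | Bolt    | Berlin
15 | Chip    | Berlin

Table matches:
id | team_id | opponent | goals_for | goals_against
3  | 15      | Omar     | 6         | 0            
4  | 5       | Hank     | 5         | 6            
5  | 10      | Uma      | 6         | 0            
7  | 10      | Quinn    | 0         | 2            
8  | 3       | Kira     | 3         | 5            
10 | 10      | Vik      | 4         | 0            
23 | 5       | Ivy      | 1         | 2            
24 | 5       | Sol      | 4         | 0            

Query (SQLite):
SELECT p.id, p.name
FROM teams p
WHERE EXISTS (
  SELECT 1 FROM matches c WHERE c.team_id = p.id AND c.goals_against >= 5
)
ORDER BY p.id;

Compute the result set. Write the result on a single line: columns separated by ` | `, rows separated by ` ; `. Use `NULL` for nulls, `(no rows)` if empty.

3 | Bolt ; 5 | Bracket

For each teams row, check whether any matches with matching team_id has goals_against >= 5.
Keep rows where that is true.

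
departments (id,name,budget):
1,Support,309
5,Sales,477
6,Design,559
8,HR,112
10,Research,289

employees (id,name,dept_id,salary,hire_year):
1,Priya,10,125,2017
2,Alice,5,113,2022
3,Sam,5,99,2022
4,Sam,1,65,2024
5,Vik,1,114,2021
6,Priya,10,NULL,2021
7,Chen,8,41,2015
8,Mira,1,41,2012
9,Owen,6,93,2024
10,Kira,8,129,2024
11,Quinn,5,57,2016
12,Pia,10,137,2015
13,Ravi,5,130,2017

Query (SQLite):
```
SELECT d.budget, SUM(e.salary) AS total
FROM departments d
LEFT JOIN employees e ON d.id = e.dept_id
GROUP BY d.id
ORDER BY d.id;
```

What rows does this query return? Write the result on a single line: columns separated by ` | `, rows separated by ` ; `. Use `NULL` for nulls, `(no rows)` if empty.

309 | 220 ; 477 | 399 ; 559 | 93 ; 112 | 170 ; 289 | 262

LEFT JOIN keeps every departments row; unmatched ones get NULL for employees columns.
Group by departments.id and compute SUM(e.salary). SUM over an all-NULL group is NULL.
  1: ids {4, 5, 8} → SUM(e.salary)=220
  5: ids {2, 3, 11, 13} → SUM(e.salary)=399
  6: ids {9} → SUM(e.salary)=93
  8: ids {7, 10} → SUM(e.salary)=170
  10: ids {1, 6, 12} → SUM(e.salary)=262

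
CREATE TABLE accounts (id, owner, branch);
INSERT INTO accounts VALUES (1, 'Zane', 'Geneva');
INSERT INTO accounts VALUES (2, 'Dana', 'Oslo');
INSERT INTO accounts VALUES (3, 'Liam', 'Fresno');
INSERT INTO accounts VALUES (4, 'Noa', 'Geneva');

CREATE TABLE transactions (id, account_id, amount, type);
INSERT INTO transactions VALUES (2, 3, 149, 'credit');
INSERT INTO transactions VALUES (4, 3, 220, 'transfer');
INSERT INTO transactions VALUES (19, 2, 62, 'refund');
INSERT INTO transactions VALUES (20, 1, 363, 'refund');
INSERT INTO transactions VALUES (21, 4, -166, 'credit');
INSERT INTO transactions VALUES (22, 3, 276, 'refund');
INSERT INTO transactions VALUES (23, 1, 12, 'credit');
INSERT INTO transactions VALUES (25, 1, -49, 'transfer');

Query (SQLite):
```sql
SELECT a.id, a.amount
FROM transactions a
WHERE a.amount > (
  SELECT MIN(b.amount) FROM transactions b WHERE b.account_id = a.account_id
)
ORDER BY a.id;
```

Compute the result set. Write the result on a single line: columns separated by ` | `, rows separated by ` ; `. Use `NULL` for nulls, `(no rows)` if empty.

For each transactions row a, compute MIN(amount) over rows sharing a.account_id.
Keep row a if a.amount > that per-group MIN.
  account_id=1: MIN(amount) = -49
  account_id=2: MIN(amount) = 62
  account_id=3: MIN(amount) = 149
  account_id=4: MIN(amount) = -166

4 | 220 ; 20 | 363 ; 22 | 276 ; 23 | 12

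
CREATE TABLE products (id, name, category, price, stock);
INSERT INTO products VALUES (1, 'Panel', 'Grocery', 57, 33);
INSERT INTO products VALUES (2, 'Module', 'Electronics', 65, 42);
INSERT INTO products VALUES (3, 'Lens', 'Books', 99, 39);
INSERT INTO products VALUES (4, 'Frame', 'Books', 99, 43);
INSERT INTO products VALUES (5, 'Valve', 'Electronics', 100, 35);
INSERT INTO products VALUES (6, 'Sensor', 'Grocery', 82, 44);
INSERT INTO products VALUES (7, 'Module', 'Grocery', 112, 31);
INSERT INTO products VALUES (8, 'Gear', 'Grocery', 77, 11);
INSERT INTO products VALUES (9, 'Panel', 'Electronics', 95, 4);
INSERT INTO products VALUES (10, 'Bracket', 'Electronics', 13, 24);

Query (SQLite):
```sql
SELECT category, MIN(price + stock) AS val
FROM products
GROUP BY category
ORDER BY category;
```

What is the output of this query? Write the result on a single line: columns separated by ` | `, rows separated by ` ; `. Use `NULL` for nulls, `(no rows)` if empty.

For each row compute price + stock.
Group by category; take MIN of the expression per group.
  Books: ids {3, 4} → MIN(price + stock)=138
  Electronics: ids {2, 5, 9, 10} → MIN(price + stock)=37
  Grocery: ids {1, 6, 7, 8} → MIN(price + stock)=88

Books | 138 ; Electronics | 37 ; Grocery | 88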